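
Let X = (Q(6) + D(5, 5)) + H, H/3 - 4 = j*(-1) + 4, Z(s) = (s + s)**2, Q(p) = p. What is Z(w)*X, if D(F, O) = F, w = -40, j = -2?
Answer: 262400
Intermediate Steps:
Z(s) = 4*s**2 (Z(s) = (2*s)**2 = 4*s**2)
H = 30 (H = 12 + 3*(-2*(-1) + 4) = 12 + 3*(2 + 4) = 12 + 3*6 = 12 + 18 = 30)
X = 41 (X = (6 + 5) + 30 = 11 + 30 = 41)
Z(w)*X = (4*(-40)**2)*41 = (4*1600)*41 = 6400*41 = 262400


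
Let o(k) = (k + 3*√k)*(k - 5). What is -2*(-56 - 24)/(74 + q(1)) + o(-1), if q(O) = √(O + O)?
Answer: 22342/2737 - 18*I - 80*√2/2737 ≈ 8.1216 - 18.0*I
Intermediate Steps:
q(O) = √2*√O (q(O) = √(2*O) = √2*√O)
o(k) = (-5 + k)*(k + 3*√k) (o(k) = (k + 3*√k)*(-5 + k) = (-5 + k)*(k + 3*√k))
-2*(-56 - 24)/(74 + q(1)) + o(-1) = -2*(-56 - 24)/(74 + √2*√1) + ((-1)² - 15*I - 5*(-1) + 3*(-1)^(3/2)) = -(-160)/(74 + √2*1) + (1 - 15*I + 5 + 3*(-I)) = -(-160)/(74 + √2) + (1 - 15*I + 5 - 3*I) = 160/(74 + √2) + (6 - 18*I) = 6 - 18*I + 160/(74 + √2)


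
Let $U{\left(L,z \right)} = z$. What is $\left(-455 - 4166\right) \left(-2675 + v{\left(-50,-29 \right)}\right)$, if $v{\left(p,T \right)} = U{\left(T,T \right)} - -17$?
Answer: $12416627$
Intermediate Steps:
$v{\left(p,T \right)} = 17 + T$ ($v{\left(p,T \right)} = T - -17 = T + 17 = 17 + T$)
$\left(-455 - 4166\right) \left(-2675 + v{\left(-50,-29 \right)}\right) = \left(-455 - 4166\right) \left(-2675 + \left(17 - 29\right)\right) = - 4621 \left(-2675 - 12\right) = \left(-4621\right) \left(-2687\right) = 12416627$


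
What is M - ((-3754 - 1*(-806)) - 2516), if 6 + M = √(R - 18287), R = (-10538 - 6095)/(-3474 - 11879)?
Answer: 5458 + 3*I*√478917520926/15353 ≈ 5458.0 + 135.23*I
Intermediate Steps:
R = 16633/15353 (R = -16633/(-15353) = -16633*(-1/15353) = 16633/15353 ≈ 1.0834)
M = -6 + 3*I*√478917520926/15353 (M = -6 + √(16633/15353 - 18287) = -6 + √(-280743678/15353) = -6 + 3*I*√478917520926/15353 ≈ -6.0 + 135.23*I)
M - ((-3754 - 1*(-806)) - 2516) = (-6 + 3*I*√478917520926/15353) - ((-3754 - 1*(-806)) - 2516) = (-6 + 3*I*√478917520926/15353) - ((-3754 + 806) - 2516) = (-6 + 3*I*√478917520926/15353) - (-2948 - 2516) = (-6 + 3*I*√478917520926/15353) - 1*(-5464) = (-6 + 3*I*√478917520926/15353) + 5464 = 5458 + 3*I*√478917520926/15353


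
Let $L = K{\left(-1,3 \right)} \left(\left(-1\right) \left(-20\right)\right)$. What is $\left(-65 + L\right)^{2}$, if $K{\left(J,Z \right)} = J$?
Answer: $7225$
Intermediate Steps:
$L = -20$ ($L = - \left(-1\right) \left(-20\right) = \left(-1\right) 20 = -20$)
$\left(-65 + L\right)^{2} = \left(-65 - 20\right)^{2} = \left(-85\right)^{2} = 7225$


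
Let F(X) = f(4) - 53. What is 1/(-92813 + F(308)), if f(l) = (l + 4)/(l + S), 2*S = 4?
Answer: -3/278594 ≈ -1.0768e-5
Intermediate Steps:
S = 2 (S = (½)*4 = 2)
f(l) = (4 + l)/(2 + l) (f(l) = (l + 4)/(l + 2) = (4 + l)/(2 + l))
F(X) = -155/3 (F(X) = (4 + 4)/(2 + 4) - 53 = 8/6 - 53 = (⅙)*8 - 53 = 4/3 - 53 = -155/3)
1/(-92813 + F(308)) = 1/(-92813 - 155/3) = 1/(-278594/3) = -3/278594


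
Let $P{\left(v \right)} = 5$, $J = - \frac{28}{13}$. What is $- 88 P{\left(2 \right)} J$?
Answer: $\frac{12320}{13} \approx 947.69$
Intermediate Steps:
$J = - \frac{28}{13}$ ($J = \left(-28\right) \frac{1}{13} = - \frac{28}{13} \approx -2.1538$)
$- 88 P{\left(2 \right)} J = \left(-88\right) 5 \left(- \frac{28}{13}\right) = \left(-440\right) \left(- \frac{28}{13}\right) = \frac{12320}{13}$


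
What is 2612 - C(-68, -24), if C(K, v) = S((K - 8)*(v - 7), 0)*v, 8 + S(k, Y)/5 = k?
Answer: 284372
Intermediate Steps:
S(k, Y) = -40 + 5*k
C(K, v) = v*(-40 + 5*(-8 + K)*(-7 + v)) (C(K, v) = (-40 + 5*((K - 8)*(v - 7)))*v = (-40 + 5*((-8 + K)*(-7 + v)))*v = (-40 + 5*(-8 + K)*(-7 + v))*v = v*(-40 + 5*(-8 + K)*(-7 + v)))
2612 - C(-68, -24) = 2612 - 5*(-24)*(48 - 8*(-24) - 7*(-68) - 68*(-24)) = 2612 - 5*(-24)*(48 + 192 + 476 + 1632) = 2612 - 5*(-24)*2348 = 2612 - 1*(-281760) = 2612 + 281760 = 284372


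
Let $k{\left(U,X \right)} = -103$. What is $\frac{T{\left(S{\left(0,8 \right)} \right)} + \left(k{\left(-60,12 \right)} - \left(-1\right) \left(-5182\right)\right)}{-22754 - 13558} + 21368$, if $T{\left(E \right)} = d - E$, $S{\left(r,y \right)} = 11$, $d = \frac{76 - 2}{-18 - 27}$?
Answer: $\frac{17458202557}{817020} \approx 21368.0$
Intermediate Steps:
$d = - \frac{74}{45}$ ($d = \frac{74}{-45} = 74 \left(- \frac{1}{45}\right) = - \frac{74}{45} \approx -1.6444$)
$T{\left(E \right)} = - \frac{74}{45} - E$
$\frac{T{\left(S{\left(0,8 \right)} \right)} + \left(k{\left(-60,12 \right)} - \left(-1\right) \left(-5182\right)\right)}{-22754 - 13558} + 21368 = \frac{\left(- \frac{74}{45} - 11\right) - \left(103 - -5182\right)}{-22754 - 13558} + 21368 = \frac{\left(- \frac{74}{45} - 11\right) - 5285}{-36312} + 21368 = \left(- \frac{569}{45} - 5285\right) \left(- \frac{1}{36312}\right) + 21368 = \left(- \frac{238394}{45}\right) \left(- \frac{1}{36312}\right) + 21368 = \frac{119197}{817020} + 21368 = \frac{17458202557}{817020}$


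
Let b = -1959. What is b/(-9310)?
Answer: 1959/9310 ≈ 0.21042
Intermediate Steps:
b/(-9310) = -1959/(-9310) = -1959*(-1/9310) = 1959/9310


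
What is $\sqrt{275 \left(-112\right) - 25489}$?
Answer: $i \sqrt{56289} \approx 237.25 i$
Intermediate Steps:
$\sqrt{275 \left(-112\right) - 25489} = \sqrt{-30800 - 25489} = \sqrt{-56289} = i \sqrt{56289}$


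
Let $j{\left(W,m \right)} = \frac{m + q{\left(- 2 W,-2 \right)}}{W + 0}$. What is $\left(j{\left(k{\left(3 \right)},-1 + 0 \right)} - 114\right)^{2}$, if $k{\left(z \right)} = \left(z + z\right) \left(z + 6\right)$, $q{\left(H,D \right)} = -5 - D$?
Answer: $\frac{9486400}{729} \approx 13013.0$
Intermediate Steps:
$k{\left(z \right)} = 2 z \left(6 + z\right)$
$j{\left(W,m \right)} = \frac{-3 + m}{W}$ ($j{\left(W,m \right)} = \frac{m - 3}{W + 0} = \frac{m + \left(-5 + 2\right)}{W} = \frac{m - 3}{W} = \frac{-3 + m}{W}$)
$\left(j{\left(k{\left(3 \right)},-1 + 0 \right)} - 114\right)^{2} = \left(\frac{-3 + \left(-1 + 0\right)}{2 \cdot 3 \left(6 + 3\right)} - 114\right)^{2} = \left(\frac{-3 - 1}{2 \cdot 3 \cdot 9} - 114\right)^{2} = \left(\frac{1}{54} \left(-4\right) - 114\right)^{2} = \left(- \frac{2}{27} - 114\right)^{2} = \left(- \frac{3080}{27}\right)^{2} = \frac{9486400}{729}$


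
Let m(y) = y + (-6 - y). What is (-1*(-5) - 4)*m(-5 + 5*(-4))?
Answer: -6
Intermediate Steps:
m(y) = -6
(-1*(-5) - 4)*m(-5 + 5*(-4)) = (-1*(-5) - 4)*(-6) = (5 - 4)*(-6) = 1*(-6) = -6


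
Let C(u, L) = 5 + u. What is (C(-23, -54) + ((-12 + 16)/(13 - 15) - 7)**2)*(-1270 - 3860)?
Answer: -323190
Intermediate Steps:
(C(-23, -54) + ((-12 + 16)/(13 - 15) - 7)**2)*(-1270 - 3860) = ((5 - 23) + ((-12 + 16)/(13 - 15) - 7)**2)*(-1270 - 3860) = (-18 + (4/(-2) - 7)**2)*(-5130) = (-18 + (4*(-1/2) - 7)**2)*(-5130) = (-18 + (-2 - 7)**2)*(-5130) = (-18 + (-9)**2)*(-5130) = (-18 + 81)*(-5130) = 63*(-5130) = -323190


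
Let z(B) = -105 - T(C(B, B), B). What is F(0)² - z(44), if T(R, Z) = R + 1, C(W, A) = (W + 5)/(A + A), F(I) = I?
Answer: 9377/88 ≈ 106.56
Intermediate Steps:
C(W, A) = (5 + W)/(2*A) (C(W, A) = (5 + W)/((2*A)) = (5 + W)*(1/(2*A)) = (5 + W)/(2*A))
T(R, Z) = 1 + R
z(B) = -106 - (5 + B)/(2*B) (z(B) = -105 - (1 + (5 + B)/(2*B)) = -105 + (-1 - (5 + B)/(2*B)) = -106 - (5 + B)/(2*B))
F(0)² - z(44) = 0² - (-5 - 213*44)/(2*44) = 0 - (-5 - 9372)/(2*44) = 0 - (-9377)/(2*44) = 0 - 1*(-9377/88) = 0 + 9377/88 = 9377/88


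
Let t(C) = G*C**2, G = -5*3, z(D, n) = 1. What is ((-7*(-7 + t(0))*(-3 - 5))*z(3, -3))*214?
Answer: -83888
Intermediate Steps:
G = -15
t(C) = -15*C**2
((-7*(-7 + t(0))*(-3 - 5))*z(3, -3))*214 = (-7*(-7 - 15*0**2)*(-3 - 5)*1)*214 = (-7*(-7 - 15*0)*(-8)*1)*214 = (-7*(-7 + 0)*(-8)*1)*214 = (-(-49)*(-8)*1)*214 = (-7*56*1)*214 = -392*1*214 = -392*214 = -83888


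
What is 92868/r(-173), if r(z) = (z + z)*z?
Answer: 46434/29929 ≈ 1.5515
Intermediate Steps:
r(z) = 2*z² (r(z) = (2*z)*z = 2*z²)
92868/r(-173) = 92868/((2*(-173)²)) = 92868/((2*29929)) = 92868/59858 = 92868*(1/59858) = 46434/29929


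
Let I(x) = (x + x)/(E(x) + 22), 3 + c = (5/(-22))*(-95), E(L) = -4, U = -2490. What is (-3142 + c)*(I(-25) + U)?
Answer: 171291225/22 ≈ 7.7860e+6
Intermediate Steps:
c = 409/22 (c = -3 + (5/(-22))*(-95) = -3 + (5*(-1/22))*(-95) = -3 - 5/22*(-95) = -3 + 475/22 = 409/22 ≈ 18.591)
I(x) = x/9 (I(x) = (x + x)/(-4 + 22) = (2*x)/18 = (2*x)*(1/18) = x/9)
(-3142 + c)*(I(-25) + U) = (-3142 + 409/22)*((⅑)*(-25) - 2490) = -68715*(-25/9 - 2490)/22 = -68715/22*(-22435/9) = 171291225/22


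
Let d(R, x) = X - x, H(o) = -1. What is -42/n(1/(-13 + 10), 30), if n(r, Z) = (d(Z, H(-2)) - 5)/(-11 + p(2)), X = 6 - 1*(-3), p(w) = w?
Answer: 378/5 ≈ 75.600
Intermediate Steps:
X = 9 (X = 6 + 3 = 9)
d(R, x) = 9 - x
n(r, Z) = -5/9 (n(r, Z) = ((9 - 1*(-1)) - 5)/(-11 + 2) = ((9 + 1) - 5)/(-9) = (10 - 5)*(-⅑) = 5*(-⅑) = -5/9)
-42/n(1/(-13 + 10), 30) = -42/(-5/9) = -42*(-9/5) = 378/5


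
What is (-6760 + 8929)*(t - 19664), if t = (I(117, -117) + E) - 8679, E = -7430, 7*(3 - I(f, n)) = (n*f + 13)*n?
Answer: -4013695458/7 ≈ -5.7338e+8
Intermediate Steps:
I(f, n) = 3 - n*(13 + f*n)/7 (I(f, n) = 3 - (n*f + 13)*n/7 = 3 - (f*n + 13)*n/7 = 3 - (13 + f*n)*n/7 = 3 - n*(13 + f*n)/7)
t = -1712834/7 (t = ((3 - 13/7*(-117) - 1/7*117*(-117)**2) - 7430) - 8679 = ((3 + 1521/7 - 1/7*117*13689) - 7430) - 8679 = ((3 + 1521/7 - 1601613/7) - 7430) - 8679 = (-1600071/7 - 7430) - 8679 = -1652081/7 - 8679 = -1712834/7 ≈ -2.4469e+5)
(-6760 + 8929)*(t - 19664) = (-6760 + 8929)*(-1712834/7 - 19664) = 2169*(-1850482/7) = -4013695458/7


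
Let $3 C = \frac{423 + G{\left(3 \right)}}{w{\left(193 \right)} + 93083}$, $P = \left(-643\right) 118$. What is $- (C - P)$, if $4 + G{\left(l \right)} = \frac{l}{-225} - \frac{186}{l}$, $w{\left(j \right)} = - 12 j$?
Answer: $- \frac{1549542482324}{20422575} \approx -75874.0$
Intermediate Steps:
$P = -75874$
$G{\left(l \right)} = -4 - \frac{186}{l} - \frac{l}{225}$ ($G{\left(l \right)} = -4 + \left(\frac{l}{-225} - \frac{186}{l}\right) = -4 + \left(l \left(- \frac{1}{225}\right) - \frac{186}{l}\right) = -4 - \left(\frac{186}{l} + \frac{l}{225}\right) = -4 - \frac{186}{l} - \frac{l}{225}$)
$C = \frac{26774}{20422575}$ ($C = \frac{\left(423 - \left(\frac{301}{75} + 62\right)\right) \frac{1}{\left(-12\right) 193 + 93083}}{3} = \frac{\left(423 - \frac{4951}{75}\right) \frac{1}{-2316 + 93083}}{3} = \frac{\left(423 - \frac{4951}{75}\right) \frac{1}{90767}}{3} = \frac{\frac{26774}{75} \cdot \frac{1}{90767}}{3} = \frac{1}{3} \cdot \frac{26774}{6807525} = \frac{26774}{20422575} \approx 0.001311$)
$- (C - P) = - (\frac{26774}{20422575} - -75874) = - (\frac{26774}{20422575} + 75874) = \left(-1\right) \frac{1549542482324}{20422575} = - \frac{1549542482324}{20422575}$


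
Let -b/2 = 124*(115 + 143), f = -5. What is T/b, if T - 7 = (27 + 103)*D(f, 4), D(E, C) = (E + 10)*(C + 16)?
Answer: -13007/63984 ≈ -0.20329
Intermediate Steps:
D(E, C) = (10 + E)*(16 + C)
b = -63984 (b = -248*(115 + 143) = -248*258 = -2*31992 = -63984)
T = 13007 (T = 7 + (27 + 103)*(160 + 10*4 + 16*(-5) + 4*(-5)) = 7 + 130*(160 + 40 - 80 - 20) = 7 + 130*100 = 7 + 13000 = 13007)
T/b = 13007/(-63984) = 13007*(-1/63984) = -13007/63984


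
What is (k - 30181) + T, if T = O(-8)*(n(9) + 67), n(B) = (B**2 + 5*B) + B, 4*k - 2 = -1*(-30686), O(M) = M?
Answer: -24125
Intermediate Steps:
k = 7672 (k = 1/2 + (-1*(-30686))/4 = 1/2 + (1/4)*30686 = 1/2 + 15343/2 = 7672)
n(B) = B**2 + 6*B
T = -1616 (T = -8*(9*(6 + 9) + 67) = -8*(9*15 + 67) = -8*(135 + 67) = -8*202 = -1616)
(k - 30181) + T = (7672 - 30181) - 1616 = -22509 - 1616 = -24125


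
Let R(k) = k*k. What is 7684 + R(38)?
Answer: 9128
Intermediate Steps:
R(k) = k**2
7684 + R(38) = 7684 + 38**2 = 7684 + 1444 = 9128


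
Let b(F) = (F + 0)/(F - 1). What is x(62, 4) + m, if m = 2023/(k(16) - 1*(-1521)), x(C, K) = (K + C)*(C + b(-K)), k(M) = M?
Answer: 31862903/7685 ≈ 4146.1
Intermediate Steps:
b(F) = F/(-1 + F)
x(C, K) = (C + K)*(C - K/(-1 - K)) (x(C, K) = (K + C)*(C + (-K)/(-1 - K)) = (C + K)*(C - K/(-1 - K)))
m = 2023/1537 (m = 2023/(16 - 1*(-1521)) = 2023/(16 + 1521) = 2023/1537 ≈ 1.3162)
x(62, 4) + m = (4**2 + 62*4 + 62*(1 + 4)*(62 + 4))/(1 + 4) + 2023/1537 = (16 + 248 + 62*5*66)/5 + 2023/1537 = (16 + 248 + 20460)/5 + 2023/1537 = (1/5)*20724 + 2023/1537 = 20724/5 + 2023/1537 = 31862903/7685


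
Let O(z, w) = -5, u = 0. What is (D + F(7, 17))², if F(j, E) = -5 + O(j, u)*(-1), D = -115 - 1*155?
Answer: 72900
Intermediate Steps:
D = -270 (D = -115 - 155 = -270)
F(j, E) = 0 (F(j, E) = -5 - 5*(-1) = -5 + 5 = 0)
(D + F(7, 17))² = (-270 + 0)² = (-270)² = 72900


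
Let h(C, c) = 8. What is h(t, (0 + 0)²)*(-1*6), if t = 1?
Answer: -48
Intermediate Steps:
h(t, (0 + 0)²)*(-1*6) = 8*(-1*6) = 8*(-6) = -48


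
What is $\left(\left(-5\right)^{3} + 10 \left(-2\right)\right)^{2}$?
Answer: $21025$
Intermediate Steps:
$\left(\left(-5\right)^{3} + 10 \left(-2\right)\right)^{2} = \left(-125 - 20\right)^{2} = \left(-145\right)^{2} = 21025$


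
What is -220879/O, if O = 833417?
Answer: -220879/833417 ≈ -0.26503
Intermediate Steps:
-220879/O = -220879/833417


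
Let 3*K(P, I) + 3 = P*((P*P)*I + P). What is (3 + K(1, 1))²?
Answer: 64/9 ≈ 7.1111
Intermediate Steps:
K(P, I) = -1 + P*(P + I*P²)/3 (K(P, I) = -1 + (P*((P*P)*I + P))/3 = -1 + (P*(P²*I + P))/3 = -1 + (P*(I*P² + P))/3 = -1 + (P*(P + I*P²))/3 = -1 + P*(P + I*P²)/3)
(3 + K(1, 1))² = (3 + (-1 + (⅓)*1² + (⅓)*1*1³))² = (3 + (-1 + (⅓)*1 + (⅓)*1*1))² = (3 + (-1 + ⅓ + ⅓))² = (3 - ⅓)² = (8/3)² = 64/9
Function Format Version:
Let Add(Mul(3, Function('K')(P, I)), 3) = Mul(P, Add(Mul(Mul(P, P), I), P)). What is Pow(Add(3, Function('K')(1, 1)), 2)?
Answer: Rational(64, 9) ≈ 7.1111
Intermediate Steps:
Function('K')(P, I) = Add(-1, Mul(Rational(1, 3), P, Add(P, Mul(I, Pow(P, 2))))) (Function('K')(P, I) = Add(-1, Mul(Rational(1, 3), Mul(P, Add(Mul(Mul(P, P), I), P)))) = Add(-1, Mul(Rational(1, 3), Mul(P, Add(Mul(Pow(P, 2), I), P)))) = Add(-1, Mul(Rational(1, 3), Mul(P, Add(Mul(I, Pow(P, 2)), P)))) = Add(-1, Mul(Rational(1, 3), Mul(P, Add(P, Mul(I, Pow(P, 2)))))) = Add(-1, Mul(Rational(1, 3), P, Add(P, Mul(I, Pow(P, 2))))))
Pow(Add(3, Function('K')(1, 1)), 2) = Pow(Add(3, Add(-1, Mul(Rational(1, 3), Pow(1, 2)), Mul(Rational(1, 3), 1, Pow(1, 3)))), 2) = Pow(Add(3, Add(-1, Mul(Rational(1, 3), 1), Mul(Rational(1, 3), 1, 1))), 2) = Pow(Add(3, Add(-1, Rational(1, 3), Rational(1, 3))), 2) = Pow(Add(3, Rational(-1, 3)), 2) = Pow(Rational(8, 3), 2) = Rational(64, 9)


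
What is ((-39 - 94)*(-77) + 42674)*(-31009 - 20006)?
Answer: -2699458725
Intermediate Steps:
((-39 - 94)*(-77) + 42674)*(-31009 - 20006) = (-133*(-77) + 42674)*(-51015) = (10241 + 42674)*(-51015) = 52915*(-51015) = -2699458725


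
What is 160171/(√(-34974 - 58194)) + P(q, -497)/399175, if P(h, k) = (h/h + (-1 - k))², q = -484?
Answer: 35287/57025 - 160171*I*√647/7764 ≈ 0.6188 - 524.75*I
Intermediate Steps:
P(h, k) = k² (P(h, k) = (1 + (-1 - k))² = (-k)² = k²)
160171/(√(-34974 - 58194)) + P(q, -497)/399175 = 160171/(√(-34974 - 58194)) + (-497)²/399175 = 160171/(√(-93168)) + 247009*(1/399175) = 160171/((12*I*√647)) + 35287/57025 = 160171*(-I*√647/7764) + 35287/57025 = -160171*I*√647/7764 + 35287/57025 = 35287/57025 - 160171*I*√647/7764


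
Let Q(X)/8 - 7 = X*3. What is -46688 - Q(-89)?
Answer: -44608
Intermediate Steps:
Q(X) = 56 + 24*X (Q(X) = 56 + 8*(X*3) = 56 + 8*(3*X) = 56 + 24*X)
-46688 - Q(-89) = -46688 - (56 + 24*(-89)) = -46688 - (56 - 2136) = -46688 - 1*(-2080) = -46688 + 2080 = -44608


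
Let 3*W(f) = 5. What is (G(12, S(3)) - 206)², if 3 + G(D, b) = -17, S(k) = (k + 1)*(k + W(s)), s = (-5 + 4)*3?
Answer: 51076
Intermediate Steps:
s = -3 (s = -1*3 = -3)
W(f) = 5/3 (W(f) = (⅓)*5 = 5/3)
S(k) = (1 + k)*(5/3 + k) (S(k) = (k + 1)*(k + 5/3) = (1 + k)*(5/3 + k))
G(D, b) = -20 (G(D, b) = -3 - 17 = -20)
(G(12, S(3)) - 206)² = (-20 - 206)² = (-226)² = 51076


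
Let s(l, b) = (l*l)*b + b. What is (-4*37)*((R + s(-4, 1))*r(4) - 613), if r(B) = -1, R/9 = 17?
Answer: 115884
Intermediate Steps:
R = 153 (R = 9*17 = 153)
s(l, b) = b + b*l² (s(l, b) = l²*b + b = b*l² + b = b + b*l²)
(-4*37)*((R + s(-4, 1))*r(4) - 613) = (-4*37)*((153 + 1*(1 + (-4)²))*(-1) - 613) = -148*((153 + 1*(1 + 16))*(-1) - 613) = -148*((153 + 1*17)*(-1) - 613) = -148*((153 + 17)*(-1) - 613) = -148*(170*(-1) - 613) = -148*(-170 - 613) = -148*(-783) = 115884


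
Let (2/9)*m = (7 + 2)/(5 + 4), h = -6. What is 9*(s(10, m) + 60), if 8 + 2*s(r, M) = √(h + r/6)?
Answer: 504 + 3*I*√39/2 ≈ 504.0 + 9.3675*I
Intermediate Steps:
m = 9/2 (m = 9*((7 + 2)/(5 + 4))/2 = 9*(9/9)/2 = 9*(9*(⅑))/2 = (9/2)*1 = 9/2 ≈ 4.5000)
s(r, M) = -4 + √(-6 + r/6)/2
9*(s(10, m) + 60) = 9*((-4 + √(-216 + 6*10)/12) + 60) = 9*((-4 + √(-216 + 60)/12) + 60) = 9*((-4 + √(-156)/12) + 60) = 9*((-4 + (2*I*√39)/12) + 60) = 9*((-4 + I*√39/6) + 60) = 9*(56 + I*√39/6) = 504 + 3*I*√39/2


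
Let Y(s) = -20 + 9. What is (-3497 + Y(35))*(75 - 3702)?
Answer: 12723516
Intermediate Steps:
Y(s) = -11
(-3497 + Y(35))*(75 - 3702) = (-3497 - 11)*(75 - 3702) = -3508*(-3627) = 12723516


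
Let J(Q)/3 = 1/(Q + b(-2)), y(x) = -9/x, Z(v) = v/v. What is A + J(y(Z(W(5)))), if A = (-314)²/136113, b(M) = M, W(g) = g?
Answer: 676217/1497243 ≈ 0.45164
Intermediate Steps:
Z(v) = 1
J(Q) = 3/(-2 + Q) (J(Q) = 3/(Q - 2) = 3/(-2 + Q))
A = 98596/136113 (A = 98596*(1/136113) = 98596/136113 ≈ 0.72437)
A + J(y(Z(W(5)))) = 98596/136113 + 3/(-2 - 9/1) = 98596/136113 + 3/(-2 - 9*1) = 98596/136113 + 3/(-2 - 9) = 98596/136113 + 3/(-11) = 98596/136113 + 3*(-1/11) = 98596/136113 - 3/11 = 676217/1497243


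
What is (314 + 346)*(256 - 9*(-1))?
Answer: 174900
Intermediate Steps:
(314 + 346)*(256 - 9*(-1)) = 660*(256 + 9) = 660*265 = 174900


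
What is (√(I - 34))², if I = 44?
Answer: 10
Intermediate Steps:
(√(I - 34))² = (√(44 - 34))² = (√10)² = 10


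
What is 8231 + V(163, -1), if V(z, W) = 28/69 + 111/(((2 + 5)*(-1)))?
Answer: 3968110/483 ≈ 8215.5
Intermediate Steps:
V(z, W) = -7463/483 (V(z, W) = 28*(1/69) + 111/((7*(-1))) = 28/69 + 111/(-7) = 28/69 + 111*(-⅐) = 28/69 - 111/7 = -7463/483)
8231 + V(163, -1) = 8231 - 7463/483 = 3968110/483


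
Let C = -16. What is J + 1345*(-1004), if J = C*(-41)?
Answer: -1349724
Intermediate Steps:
J = 656 (J = -16*(-41) = 656)
J + 1345*(-1004) = 656 + 1345*(-1004) = 656 - 1350380 = -1349724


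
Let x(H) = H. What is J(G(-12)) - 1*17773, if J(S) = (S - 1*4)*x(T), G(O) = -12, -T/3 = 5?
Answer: -17533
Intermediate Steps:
T = -15 (T = -3*5 = -15)
J(S) = 60 - 15*S (J(S) = (S - 1*4)*(-15) = (S - 4)*(-15) = (-4 + S)*(-15) = 60 - 15*S)
J(G(-12)) - 1*17773 = (60 - 15*(-12)) - 1*17773 = (60 + 180) - 17773 = 240 - 17773 = -17533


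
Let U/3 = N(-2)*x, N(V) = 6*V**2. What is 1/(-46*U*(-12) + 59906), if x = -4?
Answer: -1/99070 ≈ -1.0094e-5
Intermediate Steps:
U = -288 (U = 3*((6*(-2)**2)*(-4)) = 3*((6*4)*(-4)) = 3*(24*(-4)) = 3*(-96) = -288)
1/(-46*U*(-12) + 59906) = 1/(-46*(-288)*(-12) + 59906) = 1/(13248*(-12) + 59906) = 1/(-158976 + 59906) = 1/(-99070) = -1/99070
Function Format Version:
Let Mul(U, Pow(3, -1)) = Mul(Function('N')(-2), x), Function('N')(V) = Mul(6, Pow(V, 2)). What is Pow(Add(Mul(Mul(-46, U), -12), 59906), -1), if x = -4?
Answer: Rational(-1, 99070) ≈ -1.0094e-5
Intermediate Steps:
U = -288 (U = Mul(3, Mul(Mul(6, Pow(-2, 2)), -4)) = Mul(3, Mul(Mul(6, 4), -4)) = Mul(3, Mul(24, -4)) = Mul(3, -96) = -288)
Pow(Add(Mul(Mul(-46, U), -12), 59906), -1) = Pow(Add(Mul(Mul(-46, -288), -12), 59906), -1) = Pow(Add(Mul(13248, -12), 59906), -1) = Pow(Add(-158976, 59906), -1) = Pow(-99070, -1) = Rational(-1, 99070)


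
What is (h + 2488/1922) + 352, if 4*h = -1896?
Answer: -115998/961 ≈ -120.71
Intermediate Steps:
h = -474 (h = (¼)*(-1896) = -474)
(h + 2488/1922) + 352 = (-474 + 2488/1922) + 352 = (-474 + 2488*(1/1922)) + 352 = (-474 + 1244/961) + 352 = -454270/961 + 352 = -115998/961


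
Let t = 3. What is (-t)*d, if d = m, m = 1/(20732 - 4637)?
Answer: -1/5365 ≈ -0.00018639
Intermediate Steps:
m = 1/16095 ≈ 6.2131e-5
d = 1/16095 ≈ 6.2131e-5
(-t)*d = -1*3*(1/16095) = -3*1/16095 = -1/5365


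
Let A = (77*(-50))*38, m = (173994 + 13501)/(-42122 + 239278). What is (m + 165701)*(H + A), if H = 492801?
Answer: 11319887548505351/197156 ≈ 5.7416e+10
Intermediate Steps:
m = 187495/197156 ≈ 0.95100
A = -146300 (A = -3850*38 = -146300)
(m + 165701)*(H + A) = (187495/197156 + 165701)*(492801 - 146300) = (32669133851/197156)*346501 = 11319887548505351/197156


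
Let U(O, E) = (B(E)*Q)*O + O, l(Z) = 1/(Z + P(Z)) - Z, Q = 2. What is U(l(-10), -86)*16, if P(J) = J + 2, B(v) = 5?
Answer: 15752/9 ≈ 1750.2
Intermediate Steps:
P(J) = 2 + J
l(Z) = 1/(2 + 2*Z) - Z (l(Z) = 1/(Z + (2 + Z)) - Z = 1/(2 + 2*Z) - Z)
U(O, E) = 11*O (U(O, E) = (5*2)*O + O = 10*O + O = 11*O)
U(l(-10), -86)*16 = (11*((1 - 1*(-10)**2 - 1*(-10)*(2 - 10))/(2*(1 - 10))))*16 = (11*((1/2)*(1 - 1*100 - 1*(-10)*(-8))/(-9)))*16 = (11*((1/2)*(-1/9)*(1 - 100 - 80)))*16 = (11*((1/2)*(-1/9)*(-179)))*16 = (11*(179/18))*16 = (1969/18)*16 = 15752/9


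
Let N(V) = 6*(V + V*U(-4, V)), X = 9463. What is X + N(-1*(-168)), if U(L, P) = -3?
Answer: 7447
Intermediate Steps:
N(V) = -12*V (N(V) = 6*(V + V*(-3)) = 6*(V - 3*V) = 6*(-2*V) = -12*V)
X + N(-1*(-168)) = 9463 - (-12)*(-168) = 9463 - 12*168 = 9463 - 2016 = 7447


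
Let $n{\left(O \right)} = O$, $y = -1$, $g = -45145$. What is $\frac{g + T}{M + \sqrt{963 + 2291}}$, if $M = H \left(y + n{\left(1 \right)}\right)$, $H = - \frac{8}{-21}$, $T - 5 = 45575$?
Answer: $\frac{435 \sqrt{3254}}{3254} \approx 7.6257$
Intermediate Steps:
$T = 45580$ ($T = 5 + 45575 = 45580$)
$H = \frac{8}{21}$ ($H = \left(-8\right) \left(- \frac{1}{21}\right) = \frac{8}{21} \approx 0.38095$)
$M = 0$ ($M = \frac{8 \left(-1 + 1\right)}{21} = \frac{8}{21} \cdot 0 = 0$)
$\frac{g + T}{M + \sqrt{963 + 2291}} = \frac{-45145 + 45580}{0 + \sqrt{963 + 2291}} = \frac{435}{0 + \sqrt{3254}} = \frac{435}{\sqrt{3254}} = 435 \frac{\sqrt{3254}}{3254} = \frac{435 \sqrt{3254}}{3254}$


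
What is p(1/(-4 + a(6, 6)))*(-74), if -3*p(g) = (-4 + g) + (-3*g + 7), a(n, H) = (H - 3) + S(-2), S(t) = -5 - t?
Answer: 259/3 ≈ 86.333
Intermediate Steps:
a(n, H) = -6 + H (a(n, H) = (H - 3) + (-5 - 1*(-2)) = (-3 + H) + (-5 + 2) = (-3 + H) - 3 = -6 + H)
p(g) = -1 + 2*g/3 (p(g) = -((-4 + g) + (-3*g + 7))/3 = -((-4 + g) + (7 - 3*g))/3 = -(3 - 2*g)/3 = -1 + 2*g/3)
p(1/(-4 + a(6, 6)))*(-74) = (-1 + 2/(3*(-4 + (-6 + 6))))*(-74) = (-1 + 2/(3*(-4 + 0)))*(-74) = (-1 + (2/3)/(-4))*(-74) = (-1 + (2/3)*(-1/4))*(-74) = (-1 - 1/6)*(-74) = -7/6*(-74) = 259/3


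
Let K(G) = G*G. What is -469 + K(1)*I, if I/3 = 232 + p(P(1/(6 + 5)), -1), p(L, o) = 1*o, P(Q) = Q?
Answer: 224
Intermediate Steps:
K(G) = G**2
p(L, o) = o
I = 693 (I = 3*(232 - 1) = 3*231 = 693)
-469 + K(1)*I = -469 + 1**2*693 = -469 + 1*693 = -469 + 693 = 224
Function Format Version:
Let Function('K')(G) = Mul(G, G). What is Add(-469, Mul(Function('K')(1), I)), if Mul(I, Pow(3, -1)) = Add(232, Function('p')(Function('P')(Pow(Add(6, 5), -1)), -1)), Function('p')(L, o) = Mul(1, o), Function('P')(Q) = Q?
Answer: 224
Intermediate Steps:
Function('K')(G) = Pow(G, 2)
Function('p')(L, o) = o
I = 693 (I = Mul(3, Add(232, -1)) = Mul(3, 231) = 693)
Add(-469, Mul(Function('K')(1), I)) = Add(-469, Mul(Pow(1, 2), 693)) = Add(-469, Mul(1, 693)) = Add(-469, 693) = 224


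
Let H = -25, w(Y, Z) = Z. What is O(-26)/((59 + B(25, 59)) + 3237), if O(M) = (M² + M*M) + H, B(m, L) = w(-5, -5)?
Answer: 1327/3291 ≈ 0.40322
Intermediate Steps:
B(m, L) = -5
O(M) = -25 + 2*M² (O(M) = (M² + M*M) - 25 = (M² + M²) - 25 = 2*M² - 25 = -25 + 2*M²)
O(-26)/((59 + B(25, 59)) + 3237) = (-25 + 2*(-26)²)/((59 - 5) + 3237) = (-25 + 2*676)/(54 + 3237) = (-25 + 1352)/3291 = 1327*(1/3291) = 1327/3291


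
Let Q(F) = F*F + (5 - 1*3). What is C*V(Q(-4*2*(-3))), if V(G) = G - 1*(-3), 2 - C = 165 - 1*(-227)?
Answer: -226590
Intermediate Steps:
Q(F) = 2 + F**2 (Q(F) = F**2 + (5 - 3) = F**2 + 2 = 2 + F**2)
C = -390 (C = 2 - (165 - 1*(-227)) = 2 - (165 + 227) = 2 - 1*392 = 2 - 392 = -390)
V(G) = 3 + G (V(G) = G + 3 = 3 + G)
C*V(Q(-4*2*(-3))) = -390*(3 + (2 + (-4*2*(-3))**2)) = -390*(3 + (2 + (-8*(-3))**2)) = -390*(3 + (2 + 24**2)) = -390*(3 + (2 + 576)) = -390*(3 + 578) = -390*581 = -226590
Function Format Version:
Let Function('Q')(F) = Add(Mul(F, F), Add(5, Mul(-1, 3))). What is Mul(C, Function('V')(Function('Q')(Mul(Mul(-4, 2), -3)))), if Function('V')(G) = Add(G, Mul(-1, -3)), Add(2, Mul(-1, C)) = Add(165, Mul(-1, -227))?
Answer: -226590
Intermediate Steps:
Function('Q')(F) = Add(2, Pow(F, 2)) (Function('Q')(F) = Add(Pow(F, 2), Add(5, -3)) = Add(Pow(F, 2), 2) = Add(2, Pow(F, 2)))
C = -390 (C = Add(2, Mul(-1, Add(165, Mul(-1, -227)))) = Add(2, Mul(-1, Add(165, 227))) = Add(2, Mul(-1, 392)) = Add(2, -392) = -390)
Function('V')(G) = Add(3, G) (Function('V')(G) = Add(G, 3) = Add(3, G))
Mul(C, Function('V')(Function('Q')(Mul(Mul(-4, 2), -3)))) = Mul(-390, Add(3, Add(2, Pow(Mul(Mul(-4, 2), -3), 2)))) = Mul(-390, Add(3, Add(2, Pow(Mul(-8, -3), 2)))) = Mul(-390, Add(3, Add(2, Pow(24, 2)))) = Mul(-390, Add(3, Add(2, 576))) = Mul(-390, Add(3, 578)) = Mul(-390, 581) = -226590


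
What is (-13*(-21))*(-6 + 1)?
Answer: -1365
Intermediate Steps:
(-13*(-21))*(-6 + 1) = 273*(-5) = -1365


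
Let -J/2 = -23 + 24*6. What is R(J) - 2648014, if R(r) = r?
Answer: -2648256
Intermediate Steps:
J = -242 (J = -2*(-23 + 24*6) = -2*(-23 + 144) = -2*121 = -242)
R(J) - 2648014 = -242 - 2648014 = -2648256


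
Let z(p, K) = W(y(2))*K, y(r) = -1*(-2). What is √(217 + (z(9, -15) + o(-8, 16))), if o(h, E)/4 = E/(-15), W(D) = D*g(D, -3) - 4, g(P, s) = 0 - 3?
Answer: √81615/15 ≈ 19.046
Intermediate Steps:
y(r) = 2
g(P, s) = -3
W(D) = -4 - 3*D (W(D) = D*(-3) - 4 = -3*D - 4 = -4 - 3*D)
o(h, E) = -4*E/15 (o(h, E) = 4*(E/(-15)) = 4*(E*(-1/15)) = 4*(-E/15) = -4*E/15)
z(p, K) = -10*K (z(p, K) = (-4 - 3*2)*K = (-4 - 6)*K = -10*K)
√(217 + (z(9, -15) + o(-8, 16))) = √(217 + (-10*(-15) - 4/15*16)) = √(217 + (150 - 64/15)) = √(217 + 2186/15) = √(5441/15) = √81615/15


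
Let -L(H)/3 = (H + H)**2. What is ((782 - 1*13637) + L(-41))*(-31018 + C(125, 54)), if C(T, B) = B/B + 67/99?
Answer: 33804411544/33 ≈ 1.0244e+9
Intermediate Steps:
C(T, B) = 166/99 (C(T, B) = 1 + 67*(1/99) = 1 + 67/99 = 166/99)
L(H) = -12*H**2 (L(H) = -3*(H + H)**2 = -3*4*H**2 = -12*H**2)
((782 - 1*13637) + L(-41))*(-31018 + C(125, 54)) = ((782 - 1*13637) - 12*(-41)**2)*(-31018 + 166/99) = ((782 - 13637) - 12*1681)*(-3070616/99) = (-12855 - 20172)*(-3070616/99) = -33027*(-3070616/99) = 33804411544/33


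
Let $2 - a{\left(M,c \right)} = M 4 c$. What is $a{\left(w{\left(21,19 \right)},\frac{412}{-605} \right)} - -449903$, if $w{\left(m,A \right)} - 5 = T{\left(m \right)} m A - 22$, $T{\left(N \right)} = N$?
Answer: $\frac{285973101}{605} \approx 4.7268 \cdot 10^{5}$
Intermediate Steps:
$w{\left(m,A \right)} = -17 + A m^{2}$ ($w{\left(m,A \right)} = 5 + \left(m m A - 22\right) = 5 + \left(m^{2} A - 22\right) = 5 + \left(A m^{2} - 22\right) = 5 + \left(-22 + A m^{2}\right) = -17 + A m^{2}$)
$a{\left(M,c \right)} = 2 - 4 M c$ ($a{\left(M,c \right)} = 2 - M 4 c = 2 - 4 M c$)
$a{\left(w{\left(21,19 \right)},\frac{412}{-605} \right)} - -449903 = \left(2 - 4 \left(-17 + 19 \cdot 21^{2}\right) \frac{412}{-605}\right) - -449903 = \left(2 - 4 \left(-17 + 19 \cdot 441\right) 412 \left(- \frac{1}{605}\right)\right) + 449903 = \left(2 - 4 \left(-17 + 8379\right) \left(- \frac{412}{605}\right)\right) + 449903 = \left(2 - 33448 \left(- \frac{412}{605}\right)\right) + 449903 = \left(2 + \frac{13780576}{605}\right) + 449903 = \frac{13781786}{605} + 449903 = \frac{285973101}{605}$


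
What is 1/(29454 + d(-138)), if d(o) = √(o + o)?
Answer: 4909/144589732 - I*√69/433769196 ≈ 3.3951e-5 - 1.915e-8*I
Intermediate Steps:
d(o) = √2*√o (d(o) = √(2*o) = √2*√o)
1/(29454 + d(-138)) = 1/(29454 + √2*√(-138)) = 1/(29454 + √2*(I*√138)) = 1/(29454 + 2*I*√69)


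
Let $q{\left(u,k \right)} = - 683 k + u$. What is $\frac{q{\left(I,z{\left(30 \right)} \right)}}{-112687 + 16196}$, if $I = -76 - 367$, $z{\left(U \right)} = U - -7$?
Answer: $\frac{25714}{96491} \approx 0.26649$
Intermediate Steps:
$z{\left(U \right)} = 7 + U$ ($z{\left(U \right)} = U + 7 = 7 + U$)
$I = -443$ ($I = -76 - 367 = -443$)
$q{\left(u,k \right)} = u - 683 k$
$\frac{q{\left(I,z{\left(30 \right)} \right)}}{-112687 + 16196} = \frac{-443 - 683 \left(7 + 30\right)}{-112687 + 16196} = \frac{-443 - 25271}{-96491} = \left(-443 - 25271\right) \left(- \frac{1}{96491}\right) = \left(-25714\right) \left(- \frac{1}{96491}\right) = \frac{25714}{96491}$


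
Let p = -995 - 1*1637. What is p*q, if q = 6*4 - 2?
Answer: -57904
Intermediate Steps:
q = 22 (q = 24 - 2 = 22)
p = -2632 (p = -995 - 1637 = -2632)
p*q = -2632*22 = -57904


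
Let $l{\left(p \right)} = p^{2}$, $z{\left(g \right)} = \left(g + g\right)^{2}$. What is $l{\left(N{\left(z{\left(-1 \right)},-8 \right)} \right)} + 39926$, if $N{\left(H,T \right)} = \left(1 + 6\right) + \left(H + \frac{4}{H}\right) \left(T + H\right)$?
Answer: $40095$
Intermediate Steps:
$z{\left(g \right)} = 4 g^{2}$ ($z{\left(g \right)} = \left(2 g\right)^{2} = 4 g^{2}$)
$N{\left(H,T \right)} = 7 + \left(H + T\right) \left(H + \frac{4}{H}\right)$ ($N{\left(H,T \right)} = 7 + \left(H + \frac{4}{H}\right) \left(H + T\right) = 7 + \left(H + T\right) \left(H + \frac{4}{H}\right)$)
$l{\left(N{\left(z{\left(-1 \right)},-8 \right)} \right)} + 39926 = \left(11 + \left(4 \left(-1\right)^{2}\right)^{2} + 4 \left(-1\right)^{2} \left(-8\right) + 4 \left(-8\right) \frac{1}{4 \left(-1\right)^{2}}\right)^{2} + 39926 = \left(11 + \left(4 \cdot 1\right)^{2} + 4 \cdot 1 \left(-8\right) + 4 \left(-8\right) \frac{1}{4 \cdot 1}\right)^{2} + 39926 = \left(11 + 4^{2} + 4 \left(-8\right) + 4 \left(-8\right) \frac{1}{4}\right)^{2} + 39926 = \left(11 + 16 - 32 + 4 \left(-8\right) \frac{1}{4}\right)^{2} + 39926 = \left(11 + 16 - 32 - 8\right)^{2} + 39926 = \left(-13\right)^{2} + 39926 = 169 + 39926 = 40095$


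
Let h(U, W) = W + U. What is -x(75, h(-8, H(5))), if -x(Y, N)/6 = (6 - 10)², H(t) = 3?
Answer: 96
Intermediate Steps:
h(U, W) = U + W
x(Y, N) = -96 (x(Y, N) = -6*(6 - 10)² = -6*(-4)² = -6*16 = -96)
-x(75, h(-8, H(5))) = -1*(-96) = 96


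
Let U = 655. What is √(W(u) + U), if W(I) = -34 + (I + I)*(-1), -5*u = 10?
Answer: 25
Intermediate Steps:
u = -2 (u = -⅕*10 = -2)
W(I) = -34 - 2*I (W(I) = -34 + (2*I)*(-1) = -34 - 2*I)
√(W(u) + U) = √((-34 - 2*(-2)) + 655) = √((-34 + 4) + 655) = √(-30 + 655) = √625 = 25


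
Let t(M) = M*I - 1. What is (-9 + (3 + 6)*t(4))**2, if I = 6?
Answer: 39204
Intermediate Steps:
t(M) = -1 + 6*M (t(M) = M*6 - 1 = 6*M - 1 = -1 + 6*M)
(-9 + (3 + 6)*t(4))**2 = (-9 + (3 + 6)*(-1 + 6*4))**2 = (-9 + 9*(-1 + 24))**2 = (-9 + 9*23)**2 = (-9 + 207)**2 = 198**2 = 39204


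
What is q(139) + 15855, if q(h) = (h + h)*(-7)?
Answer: 13909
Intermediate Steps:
q(h) = -14*h (q(h) = (2*h)*(-7) = -14*h)
q(139) + 15855 = -14*139 + 15855 = -1946 + 15855 = 13909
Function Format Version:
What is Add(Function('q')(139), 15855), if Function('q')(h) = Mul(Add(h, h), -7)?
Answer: 13909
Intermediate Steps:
Function('q')(h) = Mul(-14, h) (Function('q')(h) = Mul(Mul(2, h), -7) = Mul(-14, h))
Add(Function('q')(139), 15855) = Add(Mul(-14, 139), 15855) = Add(-1946, 15855) = 13909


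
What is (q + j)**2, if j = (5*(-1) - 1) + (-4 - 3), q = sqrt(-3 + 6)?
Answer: (13 - sqrt(3))**2 ≈ 126.97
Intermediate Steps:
q = sqrt(3) ≈ 1.7320
j = -13 (j = (-5 - 1) - 7 = -6 - 7 = -13)
(q + j)**2 = (sqrt(3) - 13)**2 = (-13 + sqrt(3))**2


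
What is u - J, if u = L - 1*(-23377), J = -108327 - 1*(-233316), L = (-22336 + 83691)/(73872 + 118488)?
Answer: -558457799/5496 ≈ -1.0161e+5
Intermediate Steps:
L = 1753/5496 (L = 61355/192360 = 61355*(1/192360) = 1753/5496 ≈ 0.31896)
J = 124989 (J = -108327 + 233316 = 124989)
u = 128481745/5496 (u = 1753/5496 - 1*(-23377) = 1753/5496 + 23377 = 128481745/5496 ≈ 23377.)
u - J = 128481745/5496 - 1*124989 = 128481745/5496 - 124989 = -558457799/5496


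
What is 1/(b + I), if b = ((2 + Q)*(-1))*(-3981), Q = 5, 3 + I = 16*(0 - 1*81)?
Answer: 1/26568 ≈ 3.7639e-5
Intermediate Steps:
I = -1299 (I = -3 + 16*(0 - 1*81) = -3 + 16*(0 - 81) = -3 + 16*(-81) = -3 - 1296 = -1299)
b = 27867 (b = ((2 + 5)*(-1))*(-3981) = (7*(-1))*(-3981) = -7*(-3981) = 27867)
1/(b + I) = 1/(27867 - 1299) = 1/26568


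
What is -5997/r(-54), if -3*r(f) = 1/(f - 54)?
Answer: -1943028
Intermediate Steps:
r(f) = -1/(3*(-54 + f)) (r(f) = -1/(3*(f - 54)) = -1/(3*(-54 + f)))
-5997/r(-54) = -5997/((-1/(-162 + 3*(-54)))) = -5997/((-1/(-162 - 162))) = -5997/((-1/(-324))) = -5997/((-1*(-1/324))) = -5997/1/324 = -5997*324 = -1943028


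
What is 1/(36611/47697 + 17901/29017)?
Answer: 1384023849/1916165384 ≈ 0.72229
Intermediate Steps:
1/(36611/47697 + 17901/29017) = 1/(1916165384/1384023849) = 1384023849/1916165384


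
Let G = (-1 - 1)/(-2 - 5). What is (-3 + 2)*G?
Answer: -2/7 ≈ -0.28571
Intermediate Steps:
G = 2/7 (G = -2/(-7) = -2*(-1/7) = 2/7 ≈ 0.28571)
(-3 + 2)*G = (-3 + 2)*(2/7) = -1*2/7 = -2/7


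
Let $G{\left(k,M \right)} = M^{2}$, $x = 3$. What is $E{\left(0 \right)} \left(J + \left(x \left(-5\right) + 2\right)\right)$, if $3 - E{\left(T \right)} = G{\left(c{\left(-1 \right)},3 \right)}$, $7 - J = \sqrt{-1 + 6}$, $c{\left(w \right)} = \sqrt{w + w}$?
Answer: $36 + 6 \sqrt{5} \approx 49.416$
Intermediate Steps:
$c{\left(w \right)} = \sqrt{2} \sqrt{w}$ ($c{\left(w \right)} = \sqrt{2 w} = \sqrt{2} \sqrt{w}$)
$J = 7 - \sqrt{5}$ ($J = 7 - \sqrt{-1 + 6} = 7 - \sqrt{5} \approx 4.7639$)
$E{\left(T \right)} = -6$ ($E{\left(T \right)} = 3 - 3^{2} = 3 - 9 = -6$)
$E{\left(0 \right)} \left(J + \left(x \left(-5\right) + 2\right)\right) = - 6 \left(\left(7 - \sqrt{5}\right) + \left(3 \left(-5\right) + 2\right)\right) = - 6 \left(\left(7 - \sqrt{5}\right) + \left(-15 + 2\right)\right) = - 6 \left(\left(7 - \sqrt{5}\right) - 13\right) = - 6 \left(-6 - \sqrt{5}\right) = 36 + 6 \sqrt{5}$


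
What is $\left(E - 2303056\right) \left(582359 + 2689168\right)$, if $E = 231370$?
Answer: $-6777576684522$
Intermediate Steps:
$\left(E - 2303056\right) \left(582359 + 2689168\right) = \left(231370 - 2303056\right) \left(582359 + 2689168\right) = \left(-2071686\right) 3271527 = -6777576684522$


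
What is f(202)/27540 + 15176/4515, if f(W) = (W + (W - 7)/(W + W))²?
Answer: 187483445111/38656730304 ≈ 4.8500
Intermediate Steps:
f(W) = (W + (-7 + W)/(2*W))² (f(W) = (W + (-7 + W)/((2*W)))² = (W + (-7 + W)*(1/(2*W)))² = (W + (-7 + W)/(2*W))²)
f(202)/27540 + 15176/4515 = ((¼)*(-7 + 202 + 2*202²)²/202²)/27540 + 15176/4515 = ((¼)*(1/40804)*(-7 + 202 + 2*40804)²)*(1/27540) + 15176*(1/4515) = ((¼)*(1/40804)*(-7 + 202 + 81608)²)*(1/27540) + 2168/645 = ((¼)*(1/40804)*81803²)*(1/27540) + 2168/645 = ((¼)*(1/40804)*6691730809)*(1/27540) + 2168/645 = (6691730809/163216)*(1/27540) + 2168/645 = 6691730809/4494968640 + 2168/645 = 187483445111/38656730304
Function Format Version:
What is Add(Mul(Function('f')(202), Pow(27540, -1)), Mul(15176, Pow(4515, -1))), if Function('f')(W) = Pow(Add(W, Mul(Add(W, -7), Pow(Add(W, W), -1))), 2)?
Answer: Rational(187483445111, 38656730304) ≈ 4.8500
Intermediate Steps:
Function('f')(W) = Pow(Add(W, Mul(Rational(1, 2), Pow(W, -1), Add(-7, W))), 2) (Function('f')(W) = Pow(Add(W, Mul(Add(-7, W), Pow(Mul(2, W), -1))), 2) = Pow(Add(W, Mul(Add(-7, W), Mul(Rational(1, 2), Pow(W, -1)))), 2) = Pow(Add(W, Mul(Rational(1, 2), Pow(W, -1), Add(-7, W))), 2))
Add(Mul(Function('f')(202), Pow(27540, -1)), Mul(15176, Pow(4515, -1))) = Add(Mul(Mul(Rational(1, 4), Pow(202, -2), Pow(Add(-7, 202, Mul(2, Pow(202, 2))), 2)), Pow(27540, -1)), Mul(15176, Pow(4515, -1))) = Add(Mul(Mul(Rational(1, 4), Rational(1, 40804), Pow(Add(-7, 202, Mul(2, 40804)), 2)), Rational(1, 27540)), Mul(15176, Rational(1, 4515))) = Add(Mul(Mul(Rational(1, 4), Rational(1, 40804), Pow(Add(-7, 202, 81608), 2)), Rational(1, 27540)), Rational(2168, 645)) = Add(Mul(Mul(Rational(1, 4), Rational(1, 40804), Pow(81803, 2)), Rational(1, 27540)), Rational(2168, 645)) = Add(Mul(Mul(Rational(1, 4), Rational(1, 40804), 6691730809), Rational(1, 27540)), Rational(2168, 645)) = Add(Mul(Rational(6691730809, 163216), Rational(1, 27540)), Rational(2168, 645)) = Add(Rational(6691730809, 4494968640), Rational(2168, 645)) = Rational(187483445111, 38656730304)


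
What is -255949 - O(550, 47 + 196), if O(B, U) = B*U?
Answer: -389599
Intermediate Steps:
-255949 - O(550, 47 + 196) = -255949 - 550*(47 + 196) = -255949 - 550*243 = -255949 - 1*133650 = -255949 - 133650 = -389599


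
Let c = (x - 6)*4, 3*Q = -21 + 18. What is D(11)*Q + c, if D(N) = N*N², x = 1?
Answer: -1351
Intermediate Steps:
D(N) = N³
Q = -1 (Q = (-21 + 18)/3 = (⅓)*(-3) = -1)
c = -20 (c = (1 - 6)*4 = -5*4 = -20)
D(11)*Q + c = 11³*(-1) - 20 = 1331*(-1) - 20 = -1331 - 20 = -1351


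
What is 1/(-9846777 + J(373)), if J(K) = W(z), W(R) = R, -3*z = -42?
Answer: -1/9846763 ≈ -1.0156e-7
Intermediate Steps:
z = 14 (z = -1/3*(-42) = 14)
J(K) = 14
1/(-9846777 + J(373)) = 1/(-9846777 + 14) = 1/(-9846763) = -1/9846763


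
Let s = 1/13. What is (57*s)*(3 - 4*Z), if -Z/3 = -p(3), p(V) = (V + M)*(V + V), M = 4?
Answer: -28557/13 ≈ -2196.7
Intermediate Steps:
p(V) = 2*V*(4 + V) (p(V) = (V + 4)*(V + V) = (4 + V)*(2*V) = 2*V*(4 + V))
Z = 126 (Z = -(-3)*2*3*(4 + 3) = -(-3)*2*3*7 = -(-3)*42 = -3*(-42) = 126)
s = 1/13 ≈ 0.076923
(57*s)*(3 - 4*Z) = (57*(1/13))*(3 - 4*126) = 57*(3 - 504)/13 = (57/13)*(-501) = -28557/13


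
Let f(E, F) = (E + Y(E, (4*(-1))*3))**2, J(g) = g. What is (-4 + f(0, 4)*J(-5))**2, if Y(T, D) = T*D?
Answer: 16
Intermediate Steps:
Y(T, D) = D*T
f(E, F) = 121*E**2 (f(E, F) = (E + ((4*(-1))*3)*E)**2 = (E + (-4*3)*E)**2 = (E - 12*E)**2 = (-11*E)**2 = 121*E**2)
(-4 + f(0, 4)*J(-5))**2 = (-4 + (121*0**2)*(-5))**2 = (-4 + (121*0)*(-5))**2 = (-4 + 0*(-5))**2 = (-4 + 0)**2 = (-4)**2 = 16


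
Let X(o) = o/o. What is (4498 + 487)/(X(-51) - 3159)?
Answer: -4985/3158 ≈ -1.5785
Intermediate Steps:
X(o) = 1
(4498 + 487)/(X(-51) - 3159) = (4498 + 487)/(1 - 3159) = 4985/(-3158) = 4985*(-1/3158) = -4985/3158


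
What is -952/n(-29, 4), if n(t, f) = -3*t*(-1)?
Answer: 952/87 ≈ 10.943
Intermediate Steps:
n(t, f) = 3*t
-952/n(-29, 4) = -952/(3*(-29)) = -952/(-87) = -952*(-1/87) = 952/87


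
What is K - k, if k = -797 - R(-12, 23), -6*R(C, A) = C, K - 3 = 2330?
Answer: 3132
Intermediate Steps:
K = 2333 (K = 3 + 2330 = 2333)
R(C, A) = -C/6
k = -799 (k = -797 - (-1)*(-12)/6 = -797 - 1*2 = -797 - 2 = -799)
K - k = 2333 - 1*(-799) = 2333 + 799 = 3132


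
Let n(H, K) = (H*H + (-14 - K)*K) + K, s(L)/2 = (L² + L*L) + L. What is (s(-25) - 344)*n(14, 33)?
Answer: -2784132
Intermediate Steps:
s(L) = 2*L + 4*L² (s(L) = 2*((L² + L*L) + L) = 2*((L² + L²) + L) = 2*(2*L² + L) = 2*(L + 2*L²) = 2*L + 4*L²)
n(H, K) = K + H² + K*(-14 - K) (n(H, K) = (H² + K*(-14 - K)) + K = K + H² + K*(-14 - K))
(s(-25) - 344)*n(14, 33) = (2*(-25)*(1 + 2*(-25)) - 344)*(14² - 1*33² - 13*33) = (2*(-25)*(1 - 50) - 344)*(196 - 1*1089 - 429) = (2*(-25)*(-49) - 344)*(196 - 1089 - 429) = (2450 - 344)*(-1322) = 2106*(-1322) = -2784132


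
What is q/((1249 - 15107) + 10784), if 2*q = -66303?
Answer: 1251/116 ≈ 10.784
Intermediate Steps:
q = -66303/2 (q = (½)*(-66303) = -66303/2 ≈ -33152.)
q/((1249 - 15107) + 10784) = -66303/(2*((1249 - 15107) + 10784)) = -66303/(2*(-13858 + 10784)) = -66303/2/(-3074) = -66303/2*(-1/3074) = 1251/116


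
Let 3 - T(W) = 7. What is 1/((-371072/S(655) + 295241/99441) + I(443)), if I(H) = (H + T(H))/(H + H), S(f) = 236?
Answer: -5198178834/8155290172193 ≈ -0.00063740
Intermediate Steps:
T(W) = -4 (T(W) = 3 - 1*7 = 3 - 7 = -4)
I(H) = (-4 + H)/(2*H) (I(H) = (H - 4)/(H + H) = (-4 + H)/((2*H)) = (1/(2*H))*(-4 + H) = (-4 + H)/(2*H))
1/((-371072/S(655) + 295241/99441) + I(443)) = 1/((-371072/236 + 295241/99441) + (½)*(-4 + 443)/443) = 1/((-371072*1/236 + 295241*(1/99441)) + (½)*(1/443)*439) = 1/((-92768/59 + 295241/99441) + 439/886) = 1/(-9207523469/5867019 + 439/886) = 1/(-8155290172193/5198178834) = -5198178834/8155290172193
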